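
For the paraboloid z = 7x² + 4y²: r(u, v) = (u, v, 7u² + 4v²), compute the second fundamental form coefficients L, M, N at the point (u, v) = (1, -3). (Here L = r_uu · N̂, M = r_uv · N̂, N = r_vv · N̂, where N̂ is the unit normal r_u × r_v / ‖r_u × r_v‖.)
L = 14*sqrt(773)/773;  M = 0;  N = 8*sqrt(773)/773

Compute the unit normal N̂(u, v) = (-14*u/sqrt(196*u^2 + 64*v^2 + 1), -8*v/sqrt(196*u^2 + 64*v^2 + 1), 1/sqrt(196*u^2 + 64*v^2 + 1)), and the second partials r_uu, r_uv, r_vv. Take dot products:
  L(u, v) = r_uu · N̂ = 14/sqrt(196*u^2 + 64*v^2 + 1),
  M(u, v) = r_uv · N̂ = 0,
  N(u, v) = r_vv · N̂ = 8/sqrt(196*u^2 + 64*v^2 + 1).
Evaluating at (u, v) = (1, -3):
  L = 14*sqrt(773)/773, M = 0, N = 8*sqrt(773)/773.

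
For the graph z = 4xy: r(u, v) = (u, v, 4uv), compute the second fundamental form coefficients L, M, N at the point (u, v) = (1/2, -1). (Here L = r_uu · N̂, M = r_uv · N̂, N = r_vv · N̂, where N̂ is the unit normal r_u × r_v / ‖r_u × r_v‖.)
L = 0;  M = 4*sqrt(21)/21;  N = 0

Compute the unit normal N̂(u, v) = (-4*v/sqrt(16*u^2 + 16*v^2 + 1), -4*u/sqrt(16*u^2 + 16*v^2 + 1), 1/sqrt(16*u^2 + 16*v^2 + 1)), and the second partials r_uu, r_uv, r_vv. Take dot products:
  L(u, v) = r_uu · N̂ = 0,
  M(u, v) = r_uv · N̂ = 4/sqrt(16*u^2 + 16*v^2 + 1),
  N(u, v) = r_vv · N̂ = 0.
Evaluating at (u, v) = (1/2, -1):
  L = 0, M = 4*sqrt(21)/21, N = 0.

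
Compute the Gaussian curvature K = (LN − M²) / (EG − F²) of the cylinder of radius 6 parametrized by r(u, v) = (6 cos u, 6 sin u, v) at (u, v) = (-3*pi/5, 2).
K = 0

Coefficients of the first fundamental form: E = 36, F = 0, G = 1.
Coefficients of the second fundamental form: L = -6, M = 0, N = 0.
Assemble K = (LN − M²)/(EG − F²) = 0. At (u, v) = (-3*pi/5, 2): K = 0.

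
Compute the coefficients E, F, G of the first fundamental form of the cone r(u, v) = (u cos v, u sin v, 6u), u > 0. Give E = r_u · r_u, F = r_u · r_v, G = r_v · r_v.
E = 37;  F = 0;  G = u^2

Compute partials: r_u = (cos(v), sin(v), 6), r_v = (-u*sin(v), u*cos(v), 0). Then
  E = r_u · r_u = 37,
  F = r_u · r_v = 0,
  G = r_v · r_v = u^2.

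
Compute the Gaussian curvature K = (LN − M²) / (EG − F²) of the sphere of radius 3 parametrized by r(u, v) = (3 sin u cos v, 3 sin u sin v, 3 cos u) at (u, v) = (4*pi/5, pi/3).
K = 1/9

Coefficients of the first fundamental form: E = 9, F = 0, G = 9*sin(u)^2.
Coefficients of the second fundamental form: L = -3*sin(u)/Abs(sin(u)), M = 0, N = -3*sin(u)^3/Abs(sin(u)).
Assemble K = (LN − M²)/(EG − F²) = 1/9. At (u, v) = (4*pi/5, pi/3): K = 1/9.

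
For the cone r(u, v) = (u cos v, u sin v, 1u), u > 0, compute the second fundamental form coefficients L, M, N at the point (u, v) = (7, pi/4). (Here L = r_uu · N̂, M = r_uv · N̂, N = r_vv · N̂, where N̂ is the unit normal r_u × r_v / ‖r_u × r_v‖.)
L = 0;  M = 0;  N = 7*sqrt(2)/2

Compute the unit normal N̂(u, v) = (-sqrt(2)*u*cos(v)/(2*Abs(u)), -sqrt(2)*u*sin(v)/(2*Abs(u)), sqrt(2)*u/(2*Abs(u))), and the second partials r_uu, r_uv, r_vv. Take dot products:
  L(u, v) = r_uu · N̂ = 0,
  M(u, v) = r_uv · N̂ = 0,
  N(u, v) = r_vv · N̂ = sqrt(2)*u^2/(2*Abs(u)).
Evaluating at (u, v) = (7, pi/4):
  L = 0, M = 0, N = 7*sqrt(2)/2.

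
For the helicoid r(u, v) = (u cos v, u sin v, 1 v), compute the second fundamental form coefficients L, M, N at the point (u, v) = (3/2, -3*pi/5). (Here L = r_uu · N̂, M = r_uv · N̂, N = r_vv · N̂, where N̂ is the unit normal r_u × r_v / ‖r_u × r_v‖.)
L = 0;  M = -2*sqrt(13)/13;  N = 0

Compute the unit normal N̂(u, v) = (sin(v)/sqrt(u^2 + 1), -cos(v)/sqrt(u^2 + 1), u/sqrt(u^2 + 1)), and the second partials r_uu, r_uv, r_vv. Take dot products:
  L(u, v) = r_uu · N̂ = 0,
  M(u, v) = r_uv · N̂ = -1/sqrt(u^2 + 1),
  N(u, v) = r_vv · N̂ = 0.
Evaluating at (u, v) = (3/2, -3*pi/5):
  L = 0, M = -2*sqrt(13)/13, N = 0.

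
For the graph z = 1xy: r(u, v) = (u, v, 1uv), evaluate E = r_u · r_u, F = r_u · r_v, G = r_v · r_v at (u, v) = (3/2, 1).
E = 2;  F = 3/2;  G = 13/4

Partials: r_u = (1, 0, v), r_v = (0, 1, u). As functions of (u, v):
  E = r_u · r_u = v^2 + 1,
  F = r_u · r_v = u*v,
  G = r_v · r_v = u^2 + 1.
Evaluating at (u, v) = (3/2, 1): E = 2, F = 3/2, G = 13/4.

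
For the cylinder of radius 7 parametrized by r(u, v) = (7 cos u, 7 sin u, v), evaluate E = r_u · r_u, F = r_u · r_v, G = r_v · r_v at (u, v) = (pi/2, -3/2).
E = 49;  F = 0;  G = 1

Partials: r_u = (-7*sin(u), 7*cos(u), 0), r_v = (0, 0, 1). As functions of (u, v):
  E = r_u · r_u = 49,
  F = r_u · r_v = 0,
  G = r_v · r_v = 1.
Evaluating at (u, v) = (pi/2, -3/2): E = 49, F = 0, G = 1.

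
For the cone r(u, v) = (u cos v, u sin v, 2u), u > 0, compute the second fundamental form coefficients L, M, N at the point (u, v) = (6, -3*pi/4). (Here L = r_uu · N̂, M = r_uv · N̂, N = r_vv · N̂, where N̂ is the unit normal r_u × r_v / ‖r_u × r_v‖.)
L = 0;  M = 0;  N = 12*sqrt(5)/5

Compute the unit normal N̂(u, v) = (-2*sqrt(5)*u*cos(v)/(5*Abs(u)), -2*sqrt(5)*u*sin(v)/(5*Abs(u)), sqrt(5)*u/(5*Abs(u))), and the second partials r_uu, r_uv, r_vv. Take dot products:
  L(u, v) = r_uu · N̂ = 0,
  M(u, v) = r_uv · N̂ = 0,
  N(u, v) = r_vv · N̂ = 2*sqrt(5)*u^2/(5*Abs(u)).
Evaluating at (u, v) = (6, -3*pi/4):
  L = 0, M = 0, N = 12*sqrt(5)/5.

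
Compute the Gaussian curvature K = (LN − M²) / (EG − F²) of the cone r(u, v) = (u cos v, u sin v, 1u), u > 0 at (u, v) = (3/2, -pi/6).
K = 0

Coefficients of the first fundamental form: E = 2, F = 0, G = u^2.
Coefficients of the second fundamental form: L = 0, M = 0, N = sqrt(2)*u^2/(2*Abs(u)).
Assemble K = (LN − M²)/(EG − F²) = 0. At (u, v) = (3/2, -pi/6): K = 0.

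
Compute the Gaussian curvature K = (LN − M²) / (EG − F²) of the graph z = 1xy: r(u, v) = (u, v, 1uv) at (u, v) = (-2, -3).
K = -1/196

Coefficients of the first fundamental form: E = v^2 + 1, F = u*v, G = u^2 + 1.
Coefficients of the second fundamental form: L = 0, M = 1/sqrt(u^2 + v^2 + 1), N = 0.
Assemble K = (LN − M²)/(EG − F²) = 1/((u^2*v^2 - (u^2 + 1)*(v^2 + 1))*(u^2 + v^2 + 1)). At (u, v) = (-2, -3): K = -1/196.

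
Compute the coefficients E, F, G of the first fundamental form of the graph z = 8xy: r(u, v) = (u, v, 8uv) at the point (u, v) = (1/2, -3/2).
E = 145;  F = -48;  G = 17

Partials: r_u = (1, 0, 8*v), r_v = (0, 1, 8*u). As functions of (u, v):
  E = r_u · r_u = 64*v^2 + 1,
  F = r_u · r_v = 64*u*v,
  G = r_v · r_v = 64*u^2 + 1.
Evaluating at (u, v) = (1/2, -3/2): E = 145, F = -48, G = 17.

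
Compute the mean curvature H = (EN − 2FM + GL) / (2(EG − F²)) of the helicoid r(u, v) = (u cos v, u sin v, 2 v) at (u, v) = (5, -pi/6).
H = 0

With E = 1, F = 0, G = u^2 + 4, L = 0, M = -2/sqrt(u^2 + 4), N = 0, assemble
  H = (EN − 2FM + GL) / (2(EG − F²)) = 0.
At (u, v) = (5, -pi/6): H = 0.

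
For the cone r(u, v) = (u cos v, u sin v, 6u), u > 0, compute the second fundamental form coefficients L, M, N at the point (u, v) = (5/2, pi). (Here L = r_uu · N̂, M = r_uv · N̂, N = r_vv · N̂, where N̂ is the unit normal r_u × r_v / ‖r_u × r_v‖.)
L = 0;  M = 0;  N = 15*sqrt(37)/37

Compute the unit normal N̂(u, v) = (-6*sqrt(37)*u*cos(v)/(37*Abs(u)), -6*sqrt(37)*u*sin(v)/(37*Abs(u)), sqrt(37)*u/(37*Abs(u))), and the second partials r_uu, r_uv, r_vv. Take dot products:
  L(u, v) = r_uu · N̂ = 0,
  M(u, v) = r_uv · N̂ = 0,
  N(u, v) = r_vv · N̂ = 6*sqrt(37)*u^2/(37*Abs(u)).
Evaluating at (u, v) = (5/2, pi):
  L = 0, M = 0, N = 15*sqrt(37)/37.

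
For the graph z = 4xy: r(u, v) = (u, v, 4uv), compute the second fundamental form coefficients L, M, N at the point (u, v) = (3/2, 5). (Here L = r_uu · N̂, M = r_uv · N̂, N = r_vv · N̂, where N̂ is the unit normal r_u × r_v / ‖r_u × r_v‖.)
L = 0;  M = 4*sqrt(437)/437;  N = 0

Compute the unit normal N̂(u, v) = (-4*v/sqrt(16*u^2 + 16*v^2 + 1), -4*u/sqrt(16*u^2 + 16*v^2 + 1), 1/sqrt(16*u^2 + 16*v^2 + 1)), and the second partials r_uu, r_uv, r_vv. Take dot products:
  L(u, v) = r_uu · N̂ = 0,
  M(u, v) = r_uv · N̂ = 4/sqrt(16*u^2 + 16*v^2 + 1),
  N(u, v) = r_vv · N̂ = 0.
Evaluating at (u, v) = (3/2, 5):
  L = 0, M = 4*sqrt(437)/437, N = 0.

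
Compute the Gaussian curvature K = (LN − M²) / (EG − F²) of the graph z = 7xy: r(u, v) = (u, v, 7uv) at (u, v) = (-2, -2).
K = -49/154449

Coefficients of the first fundamental form: E = 49*v^2 + 1, F = 49*u*v, G = 49*u^2 + 1.
Coefficients of the second fundamental form: L = 0, M = 7/sqrt(49*u^2 + 49*v^2 + 1), N = 0.
Assemble K = (LN − M²)/(EG − F²) = -49/(2401*u^4 + 4802*u^2*v^2 + 98*u^2 + 2401*v^4 + 98*v^2 + 1). At (u, v) = (-2, -2): K = -49/154449.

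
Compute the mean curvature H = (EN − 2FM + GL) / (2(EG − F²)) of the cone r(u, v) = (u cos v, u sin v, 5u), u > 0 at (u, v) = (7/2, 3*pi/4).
H = 5*sqrt(26)/182

With E = 26, F = 0, G = u^2, L = 0, M = 0, N = 5*sqrt(26)*u^2/(26*Abs(u)), assemble
  H = (EN − 2FM + GL) / (2(EG − F²)) = 5*sqrt(26)/(52*Abs(u)).
At (u, v) = (7/2, 3*pi/4): H = 5*sqrt(26)/182.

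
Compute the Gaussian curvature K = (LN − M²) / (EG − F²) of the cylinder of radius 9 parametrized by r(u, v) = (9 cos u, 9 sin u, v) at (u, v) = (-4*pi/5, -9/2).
K = 0

Coefficients of the first fundamental form: E = 81, F = 0, G = 1.
Coefficients of the second fundamental form: L = -9, M = 0, N = 0.
Assemble K = (LN − M²)/(EG − F²) = 0. At (u, v) = (-4*pi/5, -9/2): K = 0.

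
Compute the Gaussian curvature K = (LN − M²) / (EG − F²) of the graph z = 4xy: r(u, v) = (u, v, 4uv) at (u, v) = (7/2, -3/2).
K = -16/54289

Coefficients of the first fundamental form: E = 16*v^2 + 1, F = 16*u*v, G = 16*u^2 + 1.
Coefficients of the second fundamental form: L = 0, M = 4/sqrt(16*u^2 + 16*v^2 + 1), N = 0.
Assemble K = (LN − M²)/(EG − F²) = -16/(256*u^4 + 512*u^2*v^2 + 32*u^2 + 256*v^4 + 32*v^2 + 1). At (u, v) = (7/2, -3/2): K = -16/54289.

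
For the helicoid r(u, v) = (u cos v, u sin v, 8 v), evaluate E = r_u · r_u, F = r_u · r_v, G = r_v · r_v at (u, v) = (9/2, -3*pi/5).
E = 1;  F = 0;  G = 337/4

Partials: r_u = (cos(v), sin(v), 0), r_v = (-u*sin(v), u*cos(v), 8). As functions of (u, v):
  E = r_u · r_u = 1,
  F = r_u · r_v = 0,
  G = r_v · r_v = u^2 + 64.
Evaluating at (u, v) = (9/2, -3*pi/5): E = 1, F = 0, G = 337/4.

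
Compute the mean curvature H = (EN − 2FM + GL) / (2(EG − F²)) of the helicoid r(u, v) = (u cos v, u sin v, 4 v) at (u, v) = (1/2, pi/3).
H = 0

With E = 1, F = 0, G = u^2 + 16, L = 0, M = -4/sqrt(u^2 + 16), N = 0, assemble
  H = (EN − 2FM + GL) / (2(EG − F²)) = 0.
At (u, v) = (1/2, pi/3): H = 0.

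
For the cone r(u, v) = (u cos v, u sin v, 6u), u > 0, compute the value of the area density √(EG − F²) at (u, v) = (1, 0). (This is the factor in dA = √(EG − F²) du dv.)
√(EG − F²)|_{(1, 0)} = sqrt(37)

E = 37, F = 0, G = u^2, so EG − F² = 37*u^2. Taking the positive square root: √(EG − F²) = sqrt(37)*Abs(u). At (u, v) = (1, 0): sqrt(37).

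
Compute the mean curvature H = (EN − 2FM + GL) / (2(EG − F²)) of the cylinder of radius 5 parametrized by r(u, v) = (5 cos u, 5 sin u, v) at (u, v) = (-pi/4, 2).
H = -1/10

With E = 25, F = 0, G = 1, L = -5, M = 0, N = 0, assemble
  H = (EN − 2FM + GL) / (2(EG − F²)) = -1/10.
At (u, v) = (-pi/4, 2): H = -1/10.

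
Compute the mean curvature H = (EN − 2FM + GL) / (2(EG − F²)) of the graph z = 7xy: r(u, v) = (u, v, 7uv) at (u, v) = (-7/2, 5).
H = 9604*sqrt(7305)/10672605

With E = 49*v^2 + 1, F = 49*u*v, G = 49*u^2 + 1, L = 0, M = 7/sqrt(49*u^2 + 49*v^2 + 1), N = 0, assemble
  H = (EN − 2FM + GL) / (2(EG − F²)) = -343*u*v/(49*u^2 + 49*v^2 + 1)^(3/2).
At (u, v) = (-7/2, 5): H = 9604*sqrt(7305)/10672605.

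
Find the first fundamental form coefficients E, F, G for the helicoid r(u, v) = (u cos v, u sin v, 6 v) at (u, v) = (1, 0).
E = 1;  F = 0;  G = 37

Partials: r_u = (cos(v), sin(v), 0), r_v = (-u*sin(v), u*cos(v), 6). As functions of (u, v):
  E = r_u · r_u = 1,
  F = r_u · r_v = 0,
  G = r_v · r_v = u^2 + 36.
Evaluating at (u, v) = (1, 0): E = 1, F = 0, G = 37.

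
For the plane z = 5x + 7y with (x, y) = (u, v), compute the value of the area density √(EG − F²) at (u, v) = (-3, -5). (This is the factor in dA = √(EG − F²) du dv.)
√(EG − F²)|_{(-3, -5)} = 5*sqrt(3)

E = 26, F = 35, G = 50, so EG − F² = 75. Taking the positive square root: √(EG − F²) = 5*sqrt(3). At (u, v) = (-3, -5): 5*sqrt(3).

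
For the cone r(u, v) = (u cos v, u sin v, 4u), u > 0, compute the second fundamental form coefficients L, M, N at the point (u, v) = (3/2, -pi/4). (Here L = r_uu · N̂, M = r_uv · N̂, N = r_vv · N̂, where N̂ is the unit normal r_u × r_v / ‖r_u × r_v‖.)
L = 0;  M = 0;  N = 6*sqrt(17)/17

Compute the unit normal N̂(u, v) = (-4*sqrt(17)*u*cos(v)/(17*Abs(u)), -4*sqrt(17)*u*sin(v)/(17*Abs(u)), sqrt(17)*u/(17*Abs(u))), and the second partials r_uu, r_uv, r_vv. Take dot products:
  L(u, v) = r_uu · N̂ = 0,
  M(u, v) = r_uv · N̂ = 0,
  N(u, v) = r_vv · N̂ = 4*sqrt(17)*u^2/(17*Abs(u)).
Evaluating at (u, v) = (3/2, -pi/4):
  L = 0, M = 0, N = 6*sqrt(17)/17.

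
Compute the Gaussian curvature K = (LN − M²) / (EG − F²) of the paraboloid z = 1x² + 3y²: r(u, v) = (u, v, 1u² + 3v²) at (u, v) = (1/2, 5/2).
K = 12/51529

Coefficients of the first fundamental form: E = 4*u^2 + 1, F = 12*u*v, G = 36*v^2 + 1.
Coefficients of the second fundamental form: L = 2/sqrt(4*u^2 + 36*v^2 + 1), M = 0, N = 6/sqrt(4*u^2 + 36*v^2 + 1).
Assemble K = (LN − M²)/(EG − F²) = 12/(16*u^4 + 288*u^2*v^2 + 8*u^2 + 1296*v^4 + 72*v^2 + 1). At (u, v) = (1/2, 5/2): K = 12/51529.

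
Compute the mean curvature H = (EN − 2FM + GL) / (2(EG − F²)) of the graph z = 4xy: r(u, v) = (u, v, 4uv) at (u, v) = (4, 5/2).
H = -640*sqrt(357)/127449

With E = 16*v^2 + 1, F = 16*u*v, G = 16*u^2 + 1, L = 0, M = 4/sqrt(16*u^2 + 16*v^2 + 1), N = 0, assemble
  H = (EN − 2FM + GL) / (2(EG − F²)) = -64*u*v/(16*u^2 + 16*v^2 + 1)^(3/2).
At (u, v) = (4, 5/2): H = -640*sqrt(357)/127449.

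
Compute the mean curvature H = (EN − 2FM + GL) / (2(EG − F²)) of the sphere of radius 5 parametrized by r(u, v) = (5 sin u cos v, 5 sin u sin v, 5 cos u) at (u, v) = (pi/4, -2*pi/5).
H = -1/5

With E = 25, F = 0, G = 25*sin(u)^2, L = -5*sin(u)/Abs(sin(u)), M = 0, N = -5*sin(u)^3/Abs(sin(u)), assemble
  H = (EN − 2FM + GL) / (2(EG − F²)) = -sin(u)/(5*Abs(sin(u))).
At (u, v) = (pi/4, -2*pi/5): H = -1/5.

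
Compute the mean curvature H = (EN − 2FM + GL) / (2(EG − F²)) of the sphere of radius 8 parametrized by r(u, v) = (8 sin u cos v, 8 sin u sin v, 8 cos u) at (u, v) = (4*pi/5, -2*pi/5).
H = -1/8

With E = 64, F = 0, G = 64*sin(u)^2, L = -8*sin(u)/Abs(sin(u)), M = 0, N = -8*sin(u)^3/Abs(sin(u)), assemble
  H = (EN − 2FM + GL) / (2(EG − F²)) = -sin(u)/(8*Abs(sin(u))).
At (u, v) = (4*pi/5, -2*pi/5): H = -1/8.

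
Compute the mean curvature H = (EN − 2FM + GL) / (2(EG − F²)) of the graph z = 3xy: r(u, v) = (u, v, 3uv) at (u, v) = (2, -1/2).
H = 216*sqrt(157)/24649

With E = 9*v^2 + 1, F = 9*u*v, G = 9*u^2 + 1, L = 0, M = 3/sqrt(9*u^2 + 9*v^2 + 1), N = 0, assemble
  H = (EN − 2FM + GL) / (2(EG − F²)) = -27*u*v/(9*u^2 + 9*v^2 + 1)^(3/2).
At (u, v) = (2, -1/2): H = 216*sqrt(157)/24649.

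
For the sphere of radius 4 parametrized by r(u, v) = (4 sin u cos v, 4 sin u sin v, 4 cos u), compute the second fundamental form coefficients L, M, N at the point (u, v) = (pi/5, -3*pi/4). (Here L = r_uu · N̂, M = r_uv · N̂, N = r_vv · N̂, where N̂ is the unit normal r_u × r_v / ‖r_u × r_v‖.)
L = -4;  M = 0;  N = -5/2 + sqrt(5)/2

Compute the unit normal N̂(u, v) = (sin(u)^2*cos(v)/Abs(sin(u)), sin(u)^2*sin(v)/Abs(sin(u)), sin(2*u)/(2*Abs(sin(u)))), and the second partials r_uu, r_uv, r_vv. Take dot products:
  L(u, v) = r_uu · N̂ = -4*sin(u)/Abs(sin(u)),
  M(u, v) = r_uv · N̂ = 0,
  N(u, v) = r_vv · N̂ = -4*sin(u)^3/Abs(sin(u)).
Evaluating at (u, v) = (pi/5, -3*pi/4):
  L = -4, M = 0, N = -5/2 + sqrt(5)/2.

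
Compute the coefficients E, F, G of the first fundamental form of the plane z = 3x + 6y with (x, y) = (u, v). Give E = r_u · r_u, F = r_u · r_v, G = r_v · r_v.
E = 10;  F = 18;  G = 37

Compute partials: r_u = (1, 0, 3), r_v = (0, 1, 6). Then
  E = r_u · r_u = 10,
  F = r_u · r_v = 18,
  G = r_v · r_v = 37.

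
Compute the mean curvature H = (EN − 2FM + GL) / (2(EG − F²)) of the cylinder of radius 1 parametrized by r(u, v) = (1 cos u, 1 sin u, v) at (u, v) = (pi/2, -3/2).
H = -1/2

With E = 1, F = 0, G = 1, L = -1, M = 0, N = 0, assemble
  H = (EN − 2FM + GL) / (2(EG − F²)) = -1/2.
At (u, v) = (pi/2, -3/2): H = -1/2.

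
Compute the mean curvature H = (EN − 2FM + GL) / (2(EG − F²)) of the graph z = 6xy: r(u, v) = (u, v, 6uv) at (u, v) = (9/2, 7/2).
H = -3402*sqrt(1171)/1371241

With E = 36*v^2 + 1, F = 36*u*v, G = 36*u^2 + 1, L = 0, M = 6/sqrt(36*u^2 + 36*v^2 + 1), N = 0, assemble
  H = (EN − 2FM + GL) / (2(EG − F²)) = -216*u*v/(36*u^2 + 36*v^2 + 1)^(3/2).
At (u, v) = (9/2, 7/2): H = -3402*sqrt(1171)/1371241.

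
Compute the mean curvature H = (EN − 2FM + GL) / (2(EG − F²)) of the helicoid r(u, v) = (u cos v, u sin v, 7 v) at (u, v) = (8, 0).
H = 0

With E = 1, F = 0, G = u^2 + 49, L = 0, M = -7/sqrt(u^2 + 49), N = 0, assemble
  H = (EN − 2FM + GL) / (2(EG − F²)) = 0.
At (u, v) = (8, 0): H = 0.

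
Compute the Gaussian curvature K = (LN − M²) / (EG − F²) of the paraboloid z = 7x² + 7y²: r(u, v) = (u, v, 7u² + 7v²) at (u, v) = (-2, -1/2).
K = 49/173889

Coefficients of the first fundamental form: E = 196*u^2 + 1, F = 196*u*v, G = 196*v^2 + 1.
Coefficients of the second fundamental form: L = 14/sqrt(196*u^2 + 196*v^2 + 1), M = 0, N = 14/sqrt(196*u^2 + 196*v^2 + 1).
Assemble K = (LN − M²)/(EG − F²) = 196/(38416*u^4 + 76832*u^2*v^2 + 392*u^2 + 38416*v^4 + 392*v^2 + 1). At (u, v) = (-2, -1/2): K = 49/173889.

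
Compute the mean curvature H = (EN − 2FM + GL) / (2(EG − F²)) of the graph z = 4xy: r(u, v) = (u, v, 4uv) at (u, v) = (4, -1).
H = 256*sqrt(273)/74529

With E = 16*v^2 + 1, F = 16*u*v, G = 16*u^2 + 1, L = 0, M = 4/sqrt(16*u^2 + 16*v^2 + 1), N = 0, assemble
  H = (EN − 2FM + GL) / (2(EG − F²)) = -64*u*v/(16*u^2 + 16*v^2 + 1)^(3/2).
At (u, v) = (4, -1): H = 256*sqrt(273)/74529.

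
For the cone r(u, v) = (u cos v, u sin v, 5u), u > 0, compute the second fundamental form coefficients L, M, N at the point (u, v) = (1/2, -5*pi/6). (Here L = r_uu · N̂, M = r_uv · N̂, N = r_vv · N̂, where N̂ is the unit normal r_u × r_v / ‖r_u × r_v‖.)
L = 0;  M = 0;  N = 5*sqrt(26)/52

Compute the unit normal N̂(u, v) = (-5*sqrt(26)*u*cos(v)/(26*Abs(u)), -5*sqrt(26)*u*sin(v)/(26*Abs(u)), sqrt(26)*u/(26*Abs(u))), and the second partials r_uu, r_uv, r_vv. Take dot products:
  L(u, v) = r_uu · N̂ = 0,
  M(u, v) = r_uv · N̂ = 0,
  N(u, v) = r_vv · N̂ = 5*sqrt(26)*u^2/(26*Abs(u)).
Evaluating at (u, v) = (1/2, -5*pi/6):
  L = 0, M = 0, N = 5*sqrt(26)/52.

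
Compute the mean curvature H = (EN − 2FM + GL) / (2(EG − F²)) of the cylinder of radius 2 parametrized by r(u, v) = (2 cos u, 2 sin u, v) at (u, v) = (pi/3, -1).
H = -1/4

With E = 4, F = 0, G = 1, L = -2, M = 0, N = 0, assemble
  H = (EN − 2FM + GL) / (2(EG − F²)) = -1/4.
At (u, v) = (pi/3, -1): H = -1/4.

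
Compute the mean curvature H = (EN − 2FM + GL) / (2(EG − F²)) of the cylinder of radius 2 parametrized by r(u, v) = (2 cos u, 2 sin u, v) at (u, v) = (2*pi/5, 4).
H = -1/4

With E = 4, F = 0, G = 1, L = -2, M = 0, N = 0, assemble
  H = (EN − 2FM + GL) / (2(EG − F²)) = -1/4.
At (u, v) = (2*pi/5, 4): H = -1/4.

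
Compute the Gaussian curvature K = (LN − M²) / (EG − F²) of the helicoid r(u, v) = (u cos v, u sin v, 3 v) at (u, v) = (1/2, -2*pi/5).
K = -144/1369

Coefficients of the first fundamental form: E = 1, F = 0, G = u^2 + 9.
Coefficients of the second fundamental form: L = 0, M = -3/sqrt(u^2 + 9), N = 0.
Assemble K = (LN − M²)/(EG − F²) = -9/(u^2 + 9)^2. At (u, v) = (1/2, -2*pi/5): K = -144/1369.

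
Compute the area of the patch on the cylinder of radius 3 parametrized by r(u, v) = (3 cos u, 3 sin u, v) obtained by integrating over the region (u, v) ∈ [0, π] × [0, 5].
Area = 15*pi

Area = ∫∫ √(EG − F²) du dv with √(EG − F²) = 3. Integrating over [0, π] × [0, 5] gives 15*pi.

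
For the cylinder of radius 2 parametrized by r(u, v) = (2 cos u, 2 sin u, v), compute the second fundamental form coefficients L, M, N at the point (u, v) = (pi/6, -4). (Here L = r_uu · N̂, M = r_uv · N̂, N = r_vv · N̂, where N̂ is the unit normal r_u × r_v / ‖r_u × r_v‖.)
L = -2;  M = 0;  N = 0

Compute the unit normal N̂(u, v) = (cos(u), sin(u), 0), and the second partials r_uu, r_uv, r_vv. Take dot products:
  L(u, v) = r_uu · N̂ = -2,
  M(u, v) = r_uv · N̂ = 0,
  N(u, v) = r_vv · N̂ = 0.
Evaluating at (u, v) = (pi/6, -4):
  L = -2, M = 0, N = 0.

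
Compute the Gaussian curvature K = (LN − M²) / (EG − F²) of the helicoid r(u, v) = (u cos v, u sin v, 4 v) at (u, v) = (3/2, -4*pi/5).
K = -256/5329

Coefficients of the first fundamental form: E = 1, F = 0, G = u^2 + 16.
Coefficients of the second fundamental form: L = 0, M = -4/sqrt(u^2 + 16), N = 0.
Assemble K = (LN − M²)/(EG − F²) = -16/(u^2 + 16)^2. At (u, v) = (3/2, -4*pi/5): K = -256/5329.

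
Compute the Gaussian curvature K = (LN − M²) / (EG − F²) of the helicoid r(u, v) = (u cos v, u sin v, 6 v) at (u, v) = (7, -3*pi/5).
K = -36/7225

Coefficients of the first fundamental form: E = 1, F = 0, G = u^2 + 36.
Coefficients of the second fundamental form: L = 0, M = -6/sqrt(u^2 + 36), N = 0.
Assemble K = (LN − M²)/(EG − F²) = -36/(u^2 + 36)^2. At (u, v) = (7, -3*pi/5): K = -36/7225.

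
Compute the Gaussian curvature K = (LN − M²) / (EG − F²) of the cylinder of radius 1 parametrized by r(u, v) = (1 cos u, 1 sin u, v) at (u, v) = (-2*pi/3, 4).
K = 0

Coefficients of the first fundamental form: E = 1, F = 0, G = 1.
Coefficients of the second fundamental form: L = -1, M = 0, N = 0.
Assemble K = (LN − M²)/(EG − F²) = 0. At (u, v) = (-2*pi/3, 4): K = 0.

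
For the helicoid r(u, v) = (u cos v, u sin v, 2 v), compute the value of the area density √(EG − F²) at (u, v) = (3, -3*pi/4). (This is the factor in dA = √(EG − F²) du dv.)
√(EG − F²)|_{(3, -3*pi/4)} = sqrt(13)

E = 1, F = 0, G = u^2 + 4, so EG − F² = u^2 + 4. Taking the positive square root: √(EG − F²) = sqrt(u^2 + 4). At (u, v) = (3, -3*pi/4): sqrt(13).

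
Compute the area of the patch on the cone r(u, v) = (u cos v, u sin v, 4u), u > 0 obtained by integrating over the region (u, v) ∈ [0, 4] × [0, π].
Area = 8*sqrt(17)*pi

Area = ∫∫ √(EG − F²) du dv with √(EG − F²) = sqrt(17)*Abs(u). Integrating over [0, 4] × [0, π] gives 8*sqrt(17)*pi.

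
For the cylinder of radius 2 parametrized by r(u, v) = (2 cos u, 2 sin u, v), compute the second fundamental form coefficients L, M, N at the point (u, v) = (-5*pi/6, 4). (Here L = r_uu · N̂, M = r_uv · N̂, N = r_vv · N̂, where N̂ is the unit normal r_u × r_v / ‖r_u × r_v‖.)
L = -2;  M = 0;  N = 0

Compute the unit normal N̂(u, v) = (cos(u), sin(u), 0), and the second partials r_uu, r_uv, r_vv. Take dot products:
  L(u, v) = r_uu · N̂ = -2,
  M(u, v) = r_uv · N̂ = 0,
  N(u, v) = r_vv · N̂ = 0.
Evaluating at (u, v) = (-5*pi/6, 4):
  L = -2, M = 0, N = 0.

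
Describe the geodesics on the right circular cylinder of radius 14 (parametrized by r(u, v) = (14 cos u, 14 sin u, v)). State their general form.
The cylinder is flat (K = 0) and locally isometric to the plane via the development (u, v) ↦ (14 u, v). Geodesics are the pre-images of straight lines: circles (v constant), vertical lines (u constant), and helices (v = c · u + d) for constants c, d.

A right cylinder has E = 14², F = 0, G = 1, so EG − F² = 14², and L = −14, M = N = 0, giving K = (LN − M²)/(EG − F²) = 0 everywhere. A flat surface is locally isometric to the Euclidean plane via the map (u, v) ↦ (14 u, v). Straight lines in the (x̃, ỹ) plane pull back to: (a) horizontal circles (v = const), (b) vertical generators (u = const), and (c) helices (14 u tan θ = v, i.e. v = c · u + d).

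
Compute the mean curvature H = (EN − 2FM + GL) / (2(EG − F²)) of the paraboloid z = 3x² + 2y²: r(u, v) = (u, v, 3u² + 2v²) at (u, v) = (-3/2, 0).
H = 167*sqrt(82)/6724

With E = 36*u^2 + 1, F = 24*u*v, G = 16*v^2 + 1, L = 6/sqrt(36*u^2 + 16*v^2 + 1), M = 0, N = 4/sqrt(36*u^2 + 16*v^2 + 1), assemble
  H = (EN − 2FM + GL) / (2(EG − F²)) = (72*u^2 + 48*v^2 + 5)/(36*u^2 + 16*v^2 + 1)^(3/2).
At (u, v) = (-3/2, 0): H = 167*sqrt(82)/6724.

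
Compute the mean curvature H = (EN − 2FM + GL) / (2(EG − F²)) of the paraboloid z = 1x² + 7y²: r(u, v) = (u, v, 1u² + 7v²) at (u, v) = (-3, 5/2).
H = 1485*sqrt(1262)/1592644

With E = 4*u^2 + 1, F = 28*u*v, G = 196*v^2 + 1, L = 2/sqrt(4*u^2 + 196*v^2 + 1), M = 0, N = 14/sqrt(4*u^2 + 196*v^2 + 1), assemble
  H = (EN − 2FM + GL) / (2(EG − F²)) = 4*(7*u^2 + 49*v^2 + 2)/(4*u^2 + 196*v^2 + 1)^(3/2).
At (u, v) = (-3, 5/2): H = 1485*sqrt(1262)/1592644.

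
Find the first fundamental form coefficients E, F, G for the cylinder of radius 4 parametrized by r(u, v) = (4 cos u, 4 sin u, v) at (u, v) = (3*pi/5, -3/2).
E = 16;  F = 0;  G = 1

Partials: r_u = (-4*sin(u), 4*cos(u), 0), r_v = (0, 0, 1). As functions of (u, v):
  E = r_u · r_u = 16,
  F = r_u · r_v = 0,
  G = r_v · r_v = 1.
Evaluating at (u, v) = (3*pi/5, -3/2): E = 16, F = 0, G = 1.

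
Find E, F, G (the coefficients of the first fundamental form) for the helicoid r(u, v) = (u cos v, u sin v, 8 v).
E = 1;  F = 0;  G = u^2 + 64

Compute partials: r_u = (cos(v), sin(v), 0), r_v = (-u*sin(v), u*cos(v), 8). Then
  E = r_u · r_u = 1,
  F = r_u · r_v = 0,
  G = r_v · r_v = u^2 + 64.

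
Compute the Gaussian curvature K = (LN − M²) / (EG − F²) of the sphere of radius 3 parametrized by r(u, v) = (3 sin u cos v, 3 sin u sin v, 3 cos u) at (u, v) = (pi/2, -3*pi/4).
K = 1/9

Coefficients of the first fundamental form: E = 9, F = 0, G = 9*sin(u)^2.
Coefficients of the second fundamental form: L = -3*sin(u)/Abs(sin(u)), M = 0, N = -3*sin(u)^3/Abs(sin(u)).
Assemble K = (LN − M²)/(EG − F²) = 1/9. At (u, v) = (pi/2, -3*pi/4): K = 1/9.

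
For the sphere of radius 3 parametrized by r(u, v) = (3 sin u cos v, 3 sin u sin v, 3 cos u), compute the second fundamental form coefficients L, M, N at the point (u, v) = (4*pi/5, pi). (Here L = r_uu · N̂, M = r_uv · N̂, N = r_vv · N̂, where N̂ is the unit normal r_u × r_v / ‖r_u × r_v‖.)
L = -3;  M = 0;  N = -15/8 + 3*sqrt(5)/8

Compute the unit normal N̂(u, v) = (sin(u)^2*cos(v)/Abs(sin(u)), sin(u)^2*sin(v)/Abs(sin(u)), sin(2*u)/(2*Abs(sin(u)))), and the second partials r_uu, r_uv, r_vv. Take dot products:
  L(u, v) = r_uu · N̂ = -3*sin(u)/Abs(sin(u)),
  M(u, v) = r_uv · N̂ = 0,
  N(u, v) = r_vv · N̂ = -3*sin(u)^3/Abs(sin(u)).
Evaluating at (u, v) = (4*pi/5, pi):
  L = -3, M = 0, N = -15/8 + 3*sqrt(5)/8.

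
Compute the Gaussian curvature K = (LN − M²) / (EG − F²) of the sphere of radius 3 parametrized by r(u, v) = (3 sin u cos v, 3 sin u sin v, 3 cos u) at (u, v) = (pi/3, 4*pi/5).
K = 1/9

Coefficients of the first fundamental form: E = 9, F = 0, G = 9*sin(u)^2.
Coefficients of the second fundamental form: L = -3*sin(u)/Abs(sin(u)), M = 0, N = -3*sin(u)^3/Abs(sin(u)).
Assemble K = (LN − M²)/(EG − F²) = 1/9. At (u, v) = (pi/3, 4*pi/5): K = 1/9.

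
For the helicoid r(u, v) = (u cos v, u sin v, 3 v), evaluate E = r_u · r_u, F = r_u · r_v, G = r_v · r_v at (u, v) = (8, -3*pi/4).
E = 1;  F = 0;  G = 73

Partials: r_u = (cos(v), sin(v), 0), r_v = (-u*sin(v), u*cos(v), 3). As functions of (u, v):
  E = r_u · r_u = 1,
  F = r_u · r_v = 0,
  G = r_v · r_v = u^2 + 9.
Evaluating at (u, v) = (8, -3*pi/4): E = 1, F = 0, G = 73.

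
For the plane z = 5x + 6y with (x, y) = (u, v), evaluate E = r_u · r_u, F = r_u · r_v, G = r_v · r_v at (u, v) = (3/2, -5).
E = 26;  F = 30;  G = 37

Partials: r_u = (1, 0, 5), r_v = (0, 1, 6). As functions of (u, v):
  E = r_u · r_u = 26,
  F = r_u · r_v = 30,
  G = r_v · r_v = 37.
Evaluating at (u, v) = (3/2, -5): E = 26, F = 30, G = 37.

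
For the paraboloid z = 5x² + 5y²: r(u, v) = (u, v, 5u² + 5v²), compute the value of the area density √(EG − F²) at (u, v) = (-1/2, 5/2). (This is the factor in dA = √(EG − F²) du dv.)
√(EG − F²)|_{(-1/2, 5/2)} = sqrt(651)

E = 100*u^2 + 1, F = 100*u*v, G = 100*v^2 + 1, so EG − F² = 100*u^2 + 100*v^2 + 1. Taking the positive square root: √(EG − F²) = sqrt(100*u^2 + 100*v^2 + 1). At (u, v) = (-1/2, 5/2): sqrt(651).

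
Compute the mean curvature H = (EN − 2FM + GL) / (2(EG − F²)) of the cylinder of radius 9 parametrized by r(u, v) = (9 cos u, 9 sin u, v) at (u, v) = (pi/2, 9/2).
H = -1/18

With E = 81, F = 0, G = 1, L = -9, M = 0, N = 0, assemble
  H = (EN − 2FM + GL) / (2(EG − F²)) = -1/18.
At (u, v) = (pi/2, 9/2): H = -1/18.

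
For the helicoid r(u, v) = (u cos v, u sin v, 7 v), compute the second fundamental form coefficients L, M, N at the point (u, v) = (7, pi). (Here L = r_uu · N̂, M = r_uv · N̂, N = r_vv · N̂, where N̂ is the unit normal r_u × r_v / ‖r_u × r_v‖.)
L = 0;  M = -sqrt(2)/2;  N = 0

Compute the unit normal N̂(u, v) = (7*sin(v)/sqrt(u^2 + 49), -7*cos(v)/sqrt(u^2 + 49), u/sqrt(u^2 + 49)), and the second partials r_uu, r_uv, r_vv. Take dot products:
  L(u, v) = r_uu · N̂ = 0,
  M(u, v) = r_uv · N̂ = -7/sqrt(u^2 + 49),
  N(u, v) = r_vv · N̂ = 0.
Evaluating at (u, v) = (7, pi):
  L = 0, M = -sqrt(2)/2, N = 0.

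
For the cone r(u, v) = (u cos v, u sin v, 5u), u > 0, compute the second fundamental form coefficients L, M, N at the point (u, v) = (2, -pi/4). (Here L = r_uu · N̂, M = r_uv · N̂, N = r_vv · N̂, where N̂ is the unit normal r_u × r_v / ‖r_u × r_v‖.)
L = 0;  M = 0;  N = 5*sqrt(26)/13

Compute the unit normal N̂(u, v) = (-5*sqrt(26)*u*cos(v)/(26*Abs(u)), -5*sqrt(26)*u*sin(v)/(26*Abs(u)), sqrt(26)*u/(26*Abs(u))), and the second partials r_uu, r_uv, r_vv. Take dot products:
  L(u, v) = r_uu · N̂ = 0,
  M(u, v) = r_uv · N̂ = 0,
  N(u, v) = r_vv · N̂ = 5*sqrt(26)*u^2/(26*Abs(u)).
Evaluating at (u, v) = (2, -pi/4):
  L = 0, M = 0, N = 5*sqrt(26)/13.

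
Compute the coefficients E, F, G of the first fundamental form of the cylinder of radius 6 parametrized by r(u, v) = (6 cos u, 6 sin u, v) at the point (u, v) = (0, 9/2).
E = 36;  F = 0;  G = 1

Partials: r_u = (-6*sin(u), 6*cos(u), 0), r_v = (0, 0, 1). As functions of (u, v):
  E = r_u · r_u = 36,
  F = r_u · r_v = 0,
  G = r_v · r_v = 1.
Evaluating at (u, v) = (0, 9/2): E = 36, F = 0, G = 1.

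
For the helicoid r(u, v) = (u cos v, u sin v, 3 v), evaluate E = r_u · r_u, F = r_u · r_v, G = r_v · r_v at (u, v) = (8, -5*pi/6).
E = 1;  F = 0;  G = 73

Partials: r_u = (cos(v), sin(v), 0), r_v = (-u*sin(v), u*cos(v), 3). As functions of (u, v):
  E = r_u · r_u = 1,
  F = r_u · r_v = 0,
  G = r_v · r_v = u^2 + 9.
Evaluating at (u, v) = (8, -5*pi/6): E = 1, F = 0, G = 73.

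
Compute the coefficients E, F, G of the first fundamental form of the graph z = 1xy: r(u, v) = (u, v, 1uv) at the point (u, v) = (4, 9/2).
E = 85/4;  F = 18;  G = 17

Partials: r_u = (1, 0, v), r_v = (0, 1, u). As functions of (u, v):
  E = r_u · r_u = v^2 + 1,
  F = r_u · r_v = u*v,
  G = r_v · r_v = u^2 + 1.
Evaluating at (u, v) = (4, 9/2): E = 85/4, F = 18, G = 17.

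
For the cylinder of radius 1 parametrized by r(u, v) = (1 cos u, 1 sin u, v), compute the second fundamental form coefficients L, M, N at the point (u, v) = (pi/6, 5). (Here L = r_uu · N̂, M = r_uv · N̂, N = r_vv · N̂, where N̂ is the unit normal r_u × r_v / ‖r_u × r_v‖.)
L = -1;  M = 0;  N = 0

Compute the unit normal N̂(u, v) = (cos(u), sin(u), 0), and the second partials r_uu, r_uv, r_vv. Take dot products:
  L(u, v) = r_uu · N̂ = -1,
  M(u, v) = r_uv · N̂ = 0,
  N(u, v) = r_vv · N̂ = 0.
Evaluating at (u, v) = (pi/6, 5):
  L = -1, M = 0, N = 0.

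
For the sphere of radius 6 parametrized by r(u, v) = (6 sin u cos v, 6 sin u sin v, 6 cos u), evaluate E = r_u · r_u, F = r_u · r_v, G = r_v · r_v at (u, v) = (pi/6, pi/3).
E = 36;  F = 0;  G = 9

Partials: r_u = (6*cos(u)*cos(v), 6*sin(v)*cos(u), -6*sin(u)), r_v = (-6*sin(u)*sin(v), 6*sin(u)*cos(v), 0). As functions of (u, v):
  E = r_u · r_u = 36,
  F = r_u · r_v = 0,
  G = r_v · r_v = 36*sin(u)^2.
Evaluating at (u, v) = (pi/6, pi/3): E = 36, F = 0, G = 9.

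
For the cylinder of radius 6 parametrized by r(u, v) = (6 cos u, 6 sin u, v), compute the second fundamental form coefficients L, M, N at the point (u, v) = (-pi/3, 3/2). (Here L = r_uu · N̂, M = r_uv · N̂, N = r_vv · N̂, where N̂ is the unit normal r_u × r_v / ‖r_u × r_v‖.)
L = -6;  M = 0;  N = 0

Compute the unit normal N̂(u, v) = (cos(u), sin(u), 0), and the second partials r_uu, r_uv, r_vv. Take dot products:
  L(u, v) = r_uu · N̂ = -6,
  M(u, v) = r_uv · N̂ = 0,
  N(u, v) = r_vv · N̂ = 0.
Evaluating at (u, v) = (-pi/3, 3/2):
  L = -6, M = 0, N = 0.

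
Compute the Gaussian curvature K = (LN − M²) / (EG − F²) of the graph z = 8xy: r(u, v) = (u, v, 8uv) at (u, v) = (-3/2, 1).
K = -64/43681

Coefficients of the first fundamental form: E = 64*v^2 + 1, F = 64*u*v, G = 64*u^2 + 1.
Coefficients of the second fundamental form: L = 0, M = 8/sqrt(64*u^2 + 64*v^2 + 1), N = 0.
Assemble K = (LN − M²)/(EG − F²) = -64/(4096*u^4 + 8192*u^2*v^2 + 128*u^2 + 4096*v^4 + 128*v^2 + 1). At (u, v) = (-3/2, 1): K = -64/43681.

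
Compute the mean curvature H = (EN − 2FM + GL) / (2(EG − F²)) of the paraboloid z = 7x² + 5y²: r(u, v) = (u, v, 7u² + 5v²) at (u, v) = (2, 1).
H = 1544*sqrt(885)/261075

With E = 196*u^2 + 1, F = 140*u*v, G = 100*v^2 + 1, L = 14/sqrt(196*u^2 + 100*v^2 + 1), M = 0, N = 10/sqrt(196*u^2 + 100*v^2 + 1), assemble
  H = (EN − 2FM + GL) / (2(EG − F²)) = 4*(245*u^2 + 175*v^2 + 3)/(196*u^2 + 100*v^2 + 1)^(3/2).
At (u, v) = (2, 1): H = 1544*sqrt(885)/261075.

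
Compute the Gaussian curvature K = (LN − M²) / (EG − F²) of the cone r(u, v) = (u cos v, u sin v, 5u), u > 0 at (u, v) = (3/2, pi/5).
K = 0

Coefficients of the first fundamental form: E = 26, F = 0, G = u^2.
Coefficients of the second fundamental form: L = 0, M = 0, N = 5*sqrt(26)*u^2/(26*Abs(u)).
Assemble K = (LN − M²)/(EG − F²) = 0. At (u, v) = (3/2, pi/5): K = 0.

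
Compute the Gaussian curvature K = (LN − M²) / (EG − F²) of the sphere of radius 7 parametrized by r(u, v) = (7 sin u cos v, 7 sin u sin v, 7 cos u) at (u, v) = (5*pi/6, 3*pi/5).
K = 1/49

Coefficients of the first fundamental form: E = 49, F = 0, G = 49*sin(u)^2.
Coefficients of the second fundamental form: L = -7*sin(u)/Abs(sin(u)), M = 0, N = -7*sin(u)^3/Abs(sin(u)).
Assemble K = (LN − M²)/(EG − F²) = 1/49. At (u, v) = (5*pi/6, 3*pi/5): K = 1/49.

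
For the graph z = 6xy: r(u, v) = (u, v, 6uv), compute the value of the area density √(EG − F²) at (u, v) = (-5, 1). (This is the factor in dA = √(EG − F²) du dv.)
√(EG − F²)|_{(-5, 1)} = sqrt(937)

E = 36*v^2 + 1, F = 36*u*v, G = 36*u^2 + 1, so EG − F² = 36*u^2 + 36*v^2 + 1. Taking the positive square root: √(EG − F²) = sqrt(36*u^2 + 36*v^2 + 1). At (u, v) = (-5, 1): sqrt(937).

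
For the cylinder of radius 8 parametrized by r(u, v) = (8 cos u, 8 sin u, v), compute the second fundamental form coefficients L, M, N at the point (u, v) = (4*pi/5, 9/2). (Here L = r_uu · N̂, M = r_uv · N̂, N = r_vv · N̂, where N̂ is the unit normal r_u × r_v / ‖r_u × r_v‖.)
L = -8;  M = 0;  N = 0

Compute the unit normal N̂(u, v) = (cos(u), sin(u), 0), and the second partials r_uu, r_uv, r_vv. Take dot products:
  L(u, v) = r_uu · N̂ = -8,
  M(u, v) = r_uv · N̂ = 0,
  N(u, v) = r_vv · N̂ = 0.
Evaluating at (u, v) = (4*pi/5, 9/2):
  L = -8, M = 0, N = 0.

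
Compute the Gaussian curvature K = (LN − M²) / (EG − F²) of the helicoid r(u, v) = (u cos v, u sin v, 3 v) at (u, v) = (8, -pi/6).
K = -9/5329

Coefficients of the first fundamental form: E = 1, F = 0, G = u^2 + 9.
Coefficients of the second fundamental form: L = 0, M = -3/sqrt(u^2 + 9), N = 0.
Assemble K = (LN − M²)/(EG − F²) = -9/(u^2 + 9)^2. At (u, v) = (8, -pi/6): K = -9/5329.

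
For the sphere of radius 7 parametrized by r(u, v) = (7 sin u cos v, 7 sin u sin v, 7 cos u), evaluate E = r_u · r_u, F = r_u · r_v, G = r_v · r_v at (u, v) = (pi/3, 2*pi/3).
E = 49;  F = 0;  G = 147/4

Partials: r_u = (7*cos(u)*cos(v), 7*sin(v)*cos(u), -7*sin(u)), r_v = (-7*sin(u)*sin(v), 7*sin(u)*cos(v), 0). As functions of (u, v):
  E = r_u · r_u = 49,
  F = r_u · r_v = 0,
  G = r_v · r_v = 49*sin(u)^2.
Evaluating at (u, v) = (pi/3, 2*pi/3): E = 49, F = 0, G = 147/4.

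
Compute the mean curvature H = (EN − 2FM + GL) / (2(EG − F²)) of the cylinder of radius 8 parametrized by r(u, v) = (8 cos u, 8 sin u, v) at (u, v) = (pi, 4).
H = -1/16

With E = 64, F = 0, G = 1, L = -8, M = 0, N = 0, assemble
  H = (EN − 2FM + GL) / (2(EG − F²)) = -1/16.
At (u, v) = (pi, 4): H = -1/16.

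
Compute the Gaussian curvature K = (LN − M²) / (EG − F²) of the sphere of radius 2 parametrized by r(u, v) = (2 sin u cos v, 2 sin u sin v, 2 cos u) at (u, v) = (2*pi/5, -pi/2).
K = 1/4

Coefficients of the first fundamental form: E = 4, F = 0, G = 4*sin(u)^2.
Coefficients of the second fundamental form: L = -2*sin(u)/Abs(sin(u)), M = 0, N = -2*sin(u)^3/Abs(sin(u)).
Assemble K = (LN − M²)/(EG − F²) = 1/4. At (u, v) = (2*pi/5, -pi/2): K = 1/4.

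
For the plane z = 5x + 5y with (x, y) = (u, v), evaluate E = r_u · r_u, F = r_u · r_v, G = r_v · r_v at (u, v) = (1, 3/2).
E = 26;  F = 25;  G = 26

Partials: r_u = (1, 0, 5), r_v = (0, 1, 5). As functions of (u, v):
  E = r_u · r_u = 26,
  F = r_u · r_v = 25,
  G = r_v · r_v = 26.
Evaluating at (u, v) = (1, 3/2): E = 26, F = 25, G = 26.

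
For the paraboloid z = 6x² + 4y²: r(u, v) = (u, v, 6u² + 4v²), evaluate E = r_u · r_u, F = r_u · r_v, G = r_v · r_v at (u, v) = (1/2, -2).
E = 37;  F = -96;  G = 257

Partials: r_u = (1, 0, 12*u), r_v = (0, 1, 8*v). As functions of (u, v):
  E = r_u · r_u = 144*u^2 + 1,
  F = r_u · r_v = 96*u*v,
  G = r_v · r_v = 64*v^2 + 1.
Evaluating at (u, v) = (1/2, -2): E = 37, F = -96, G = 257.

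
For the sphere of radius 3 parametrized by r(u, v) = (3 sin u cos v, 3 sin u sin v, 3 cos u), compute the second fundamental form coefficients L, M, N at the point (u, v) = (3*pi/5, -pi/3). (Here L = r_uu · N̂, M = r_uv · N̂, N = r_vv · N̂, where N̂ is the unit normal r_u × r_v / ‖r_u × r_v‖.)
L = -3;  M = 0;  N = -15/8 - 3*sqrt(5)/8

Compute the unit normal N̂(u, v) = (sin(u)^2*cos(v)/Abs(sin(u)), sin(u)^2*sin(v)/Abs(sin(u)), sin(2*u)/(2*Abs(sin(u)))), and the second partials r_uu, r_uv, r_vv. Take dot products:
  L(u, v) = r_uu · N̂ = -3*sin(u)/Abs(sin(u)),
  M(u, v) = r_uv · N̂ = 0,
  N(u, v) = r_vv · N̂ = -3*sin(u)^3/Abs(sin(u)).
Evaluating at (u, v) = (3*pi/5, -pi/3):
  L = -3, M = 0, N = -15/8 - 3*sqrt(5)/8.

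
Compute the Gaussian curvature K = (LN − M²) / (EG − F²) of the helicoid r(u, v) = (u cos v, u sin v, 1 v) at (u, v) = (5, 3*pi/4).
K = -1/676

Coefficients of the first fundamental form: E = 1, F = 0, G = u^2 + 1.
Coefficients of the second fundamental form: L = 0, M = -1/sqrt(u^2 + 1), N = 0.
Assemble K = (LN − M²)/(EG − F²) = -1/(u^2 + 1)^2. At (u, v) = (5, 3*pi/4): K = -1/676.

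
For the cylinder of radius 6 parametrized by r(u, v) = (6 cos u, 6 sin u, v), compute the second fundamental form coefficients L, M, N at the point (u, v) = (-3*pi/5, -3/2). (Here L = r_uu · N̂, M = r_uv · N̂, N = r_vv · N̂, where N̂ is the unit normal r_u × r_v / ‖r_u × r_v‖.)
L = -6;  M = 0;  N = 0

Compute the unit normal N̂(u, v) = (cos(u), sin(u), 0), and the second partials r_uu, r_uv, r_vv. Take dot products:
  L(u, v) = r_uu · N̂ = -6,
  M(u, v) = r_uv · N̂ = 0,
  N(u, v) = r_vv · N̂ = 0.
Evaluating at (u, v) = (-3*pi/5, -3/2):
  L = -6, M = 0, N = 0.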